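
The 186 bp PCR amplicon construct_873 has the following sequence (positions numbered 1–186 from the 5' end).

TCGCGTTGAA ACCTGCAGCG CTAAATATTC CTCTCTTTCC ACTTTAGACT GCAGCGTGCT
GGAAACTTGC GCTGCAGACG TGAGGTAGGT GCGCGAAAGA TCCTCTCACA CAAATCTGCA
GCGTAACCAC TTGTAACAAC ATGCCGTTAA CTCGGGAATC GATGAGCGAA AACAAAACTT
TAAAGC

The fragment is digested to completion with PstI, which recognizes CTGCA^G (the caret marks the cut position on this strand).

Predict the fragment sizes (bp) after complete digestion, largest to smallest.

PstI sites (CTGCAG) start at positions 13, 49, 72, 116.
PstI cuts after base 5 of each site (before the last base), so after positions 17, 53, 76, 120.
Linear molecule, 4 cuts → 5 fragments:
  1–17 → 17 bp
  18–53 → 36 bp
  54–76 → 23 bp
  77–120 → 44 bp
  121–186 → 66 bp
Sorted largest to smallest: 66, 44, 36, 23, 17 bp.

66, 44, 36, 23, 17 bp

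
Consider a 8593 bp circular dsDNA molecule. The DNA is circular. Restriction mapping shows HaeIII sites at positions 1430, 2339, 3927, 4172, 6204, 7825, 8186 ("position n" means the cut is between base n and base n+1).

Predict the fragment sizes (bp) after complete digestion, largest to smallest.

Circular molecule, 7 cuts → 7 fragments:
  2339 − 1430 = 909 bp
  3927 − 2339 = 1588 bp
  4172 − 3927 = 245 bp
  6204 − 4172 = 2032 bp
  7825 − 6204 = 1621 bp
  8186 − 7825 = 361 bp
  wrap: 8593 − 8186 + 1430 = 1837 bp
Sorted largest to smallest: 2032, 1837, 1621, 1588, 909, 361, 245 bp.

2032, 1837, 1621, 1588, 909, 361, 245 bp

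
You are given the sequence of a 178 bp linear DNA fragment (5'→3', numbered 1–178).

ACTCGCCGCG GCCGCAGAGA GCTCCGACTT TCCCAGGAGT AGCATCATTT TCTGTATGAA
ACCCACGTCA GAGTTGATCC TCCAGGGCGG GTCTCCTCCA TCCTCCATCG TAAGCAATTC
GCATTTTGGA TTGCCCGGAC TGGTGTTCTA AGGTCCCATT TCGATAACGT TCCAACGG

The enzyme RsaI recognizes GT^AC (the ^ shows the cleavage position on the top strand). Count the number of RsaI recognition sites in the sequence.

0

No occurrence of GTAC is present in the sequence.
RsaI does not cut: 0 sites.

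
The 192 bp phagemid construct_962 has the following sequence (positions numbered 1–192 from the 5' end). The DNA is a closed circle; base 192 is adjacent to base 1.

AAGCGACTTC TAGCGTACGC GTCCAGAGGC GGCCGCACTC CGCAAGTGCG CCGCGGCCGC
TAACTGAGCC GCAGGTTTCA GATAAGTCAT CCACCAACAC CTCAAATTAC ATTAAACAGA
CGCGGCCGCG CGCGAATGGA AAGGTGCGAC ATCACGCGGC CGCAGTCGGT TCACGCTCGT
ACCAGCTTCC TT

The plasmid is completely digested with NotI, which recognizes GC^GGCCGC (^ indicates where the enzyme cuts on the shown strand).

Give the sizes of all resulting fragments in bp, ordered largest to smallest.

NotI sites (GCGGCCGC) start at positions 29, 53, 122, 156.
NotI cuts after base 2 of each site, so after positions 30, 54, 123, 157.
Circular molecule, 4 cuts → 4 fragments:
  31–54 → 24 bp
  55–123 → 69 bp
  124–157 → 34 bp
  158–192 then 1–30 → 35 + 30 = 65 bp
Sorted largest to smallest: 69, 65, 34, 24 bp.

69, 65, 34, 24 bp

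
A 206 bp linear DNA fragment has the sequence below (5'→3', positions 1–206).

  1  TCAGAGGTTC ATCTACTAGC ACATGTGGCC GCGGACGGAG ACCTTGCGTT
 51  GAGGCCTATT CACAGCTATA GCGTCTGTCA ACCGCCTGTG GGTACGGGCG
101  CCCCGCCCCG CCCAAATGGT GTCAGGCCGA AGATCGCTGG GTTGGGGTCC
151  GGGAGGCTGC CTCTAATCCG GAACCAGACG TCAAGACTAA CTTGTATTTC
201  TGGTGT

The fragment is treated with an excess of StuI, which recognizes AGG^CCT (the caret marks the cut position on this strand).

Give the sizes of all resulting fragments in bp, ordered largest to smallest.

The StuI site (AGGCCT) starts at position 52.
StuI cuts after base 3 of each site, so after position 54.
Linear molecule, 1 cut → 2 fragments:
  1–54 → 54 bp
  55–206 → 152 bp
Sorted largest to smallest: 152, 54 bp.

152, 54 bp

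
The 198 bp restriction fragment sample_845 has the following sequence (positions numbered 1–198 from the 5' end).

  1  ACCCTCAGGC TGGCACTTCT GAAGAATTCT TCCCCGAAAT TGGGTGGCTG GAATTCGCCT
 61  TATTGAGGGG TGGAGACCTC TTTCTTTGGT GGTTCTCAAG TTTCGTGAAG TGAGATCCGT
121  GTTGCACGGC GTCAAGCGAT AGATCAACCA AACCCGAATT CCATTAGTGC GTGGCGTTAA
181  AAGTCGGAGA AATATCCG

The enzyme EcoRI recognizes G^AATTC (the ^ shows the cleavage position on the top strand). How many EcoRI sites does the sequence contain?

3

GAATTC occurs starting at positions 24, 51, 156.
EcoRI cuts at 3 sites.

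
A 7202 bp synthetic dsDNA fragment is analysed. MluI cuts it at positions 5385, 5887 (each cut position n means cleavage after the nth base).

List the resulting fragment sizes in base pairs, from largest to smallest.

Linear molecule, 2 cuts → 3 fragments:
  5385 − 0 = 5385 bp
  5887 − 5385 = 502 bp
  7202 − 5887 = 1315 bp
Sorted largest to smallest: 5385, 1315, 502 bp.

5385, 1315, 502 bp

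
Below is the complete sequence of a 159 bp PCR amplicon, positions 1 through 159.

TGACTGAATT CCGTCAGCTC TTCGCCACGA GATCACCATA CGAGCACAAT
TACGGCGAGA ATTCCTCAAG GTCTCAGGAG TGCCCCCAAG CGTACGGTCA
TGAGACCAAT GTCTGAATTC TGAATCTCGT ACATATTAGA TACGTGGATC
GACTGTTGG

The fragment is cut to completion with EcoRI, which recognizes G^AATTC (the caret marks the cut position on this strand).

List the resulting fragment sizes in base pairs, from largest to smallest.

EcoRI sites (GAATTC) start at positions 6, 59, 115.
EcoRI cuts after the first base of each site, so after positions 6, 59, 115.
Linear molecule, 3 cuts → 4 fragments:
  1–6 → 6 bp
  7–59 → 53 bp
  60–115 → 56 bp
  116–159 → 44 bp
Sorted largest to smallest: 56, 53, 44, 6 bp.

56, 53, 44, 6 bp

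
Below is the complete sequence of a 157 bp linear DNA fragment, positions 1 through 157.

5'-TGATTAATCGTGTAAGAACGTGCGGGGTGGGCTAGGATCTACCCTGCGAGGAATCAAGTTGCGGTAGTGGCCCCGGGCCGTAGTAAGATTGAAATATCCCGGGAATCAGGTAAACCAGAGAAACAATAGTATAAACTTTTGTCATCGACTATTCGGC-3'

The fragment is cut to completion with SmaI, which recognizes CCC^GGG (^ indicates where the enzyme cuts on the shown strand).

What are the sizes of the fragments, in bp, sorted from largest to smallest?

74, 57, 26 bp

SmaI sites (CCCGGG) start at positions 72, 98.
SmaI cuts after base 3 of each site, so after positions 74, 100.
Linear molecule, 2 cuts → 3 fragments:
  1–74 → 74 bp
  75–100 → 26 bp
  101–157 → 57 bp
Sorted largest to smallest: 74, 57, 26 bp.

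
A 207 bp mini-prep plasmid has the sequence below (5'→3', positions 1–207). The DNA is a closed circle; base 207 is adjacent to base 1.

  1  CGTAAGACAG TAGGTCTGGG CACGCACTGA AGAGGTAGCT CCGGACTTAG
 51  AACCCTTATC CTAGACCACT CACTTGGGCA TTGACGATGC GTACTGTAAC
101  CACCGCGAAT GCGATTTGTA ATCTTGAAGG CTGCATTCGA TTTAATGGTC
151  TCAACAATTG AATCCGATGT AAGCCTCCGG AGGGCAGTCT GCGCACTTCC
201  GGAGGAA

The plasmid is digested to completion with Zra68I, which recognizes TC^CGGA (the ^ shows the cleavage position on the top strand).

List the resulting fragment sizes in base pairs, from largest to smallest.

Zra68I sites (TCCGGA) start at positions 40, 176, 198.
Zra68I cuts after base 2 of each site, so after positions 41, 177, 199.
Circular molecule, 3 cuts → 3 fragments:
  42–177 → 136 bp
  178–199 → 22 bp
  200–207 then 1–41 → 8 + 41 = 49 bp
Sorted largest to smallest: 136, 49, 22 bp.

136, 49, 22 bp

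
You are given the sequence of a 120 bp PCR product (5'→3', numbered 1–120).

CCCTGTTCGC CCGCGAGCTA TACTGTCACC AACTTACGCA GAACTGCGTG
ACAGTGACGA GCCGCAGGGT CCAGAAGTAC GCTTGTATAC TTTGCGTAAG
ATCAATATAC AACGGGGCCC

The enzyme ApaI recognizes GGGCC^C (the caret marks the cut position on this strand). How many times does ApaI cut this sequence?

1

GGGCCC occurs starting at position 115.
ApaI cuts at 1 site.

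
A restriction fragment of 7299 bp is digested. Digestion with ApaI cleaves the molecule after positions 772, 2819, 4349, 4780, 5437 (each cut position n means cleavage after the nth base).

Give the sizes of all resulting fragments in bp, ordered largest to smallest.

2047, 1862, 1530, 772, 657, 431 bp

Linear molecule, 5 cuts → 6 fragments:
  772 − 0 = 772 bp
  2819 − 772 = 2047 bp
  4349 − 2819 = 1530 bp
  4780 − 4349 = 431 bp
  5437 − 4780 = 657 bp
  7299 − 5437 = 1862 bp
Sorted largest to smallest: 2047, 1862, 1530, 772, 657, 431 bp.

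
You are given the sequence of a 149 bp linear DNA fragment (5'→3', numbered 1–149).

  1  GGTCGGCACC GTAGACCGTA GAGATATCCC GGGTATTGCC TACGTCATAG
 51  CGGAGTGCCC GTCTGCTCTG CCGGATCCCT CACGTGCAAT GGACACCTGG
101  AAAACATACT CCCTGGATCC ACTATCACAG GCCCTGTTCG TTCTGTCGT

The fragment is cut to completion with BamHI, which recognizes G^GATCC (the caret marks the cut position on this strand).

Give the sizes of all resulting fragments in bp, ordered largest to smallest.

73, 42, 34 bp

BamHI sites (GGATCC) start at positions 73, 115.
BamHI cuts after the first base of each site, so after positions 73, 115.
Linear molecule, 2 cuts → 3 fragments:
  1–73 → 73 bp
  74–115 → 42 bp
  116–149 → 34 bp
Sorted largest to smallest: 73, 42, 34 bp.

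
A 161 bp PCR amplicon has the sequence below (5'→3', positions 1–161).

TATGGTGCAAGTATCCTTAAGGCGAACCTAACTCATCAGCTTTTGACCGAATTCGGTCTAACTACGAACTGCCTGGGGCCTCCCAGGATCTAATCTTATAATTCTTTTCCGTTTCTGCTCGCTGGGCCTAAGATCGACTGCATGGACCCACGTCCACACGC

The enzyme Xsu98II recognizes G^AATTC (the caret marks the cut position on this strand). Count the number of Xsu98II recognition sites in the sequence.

1

GAATTC occurs starting at position 49.
Xsu98II cuts at 1 site.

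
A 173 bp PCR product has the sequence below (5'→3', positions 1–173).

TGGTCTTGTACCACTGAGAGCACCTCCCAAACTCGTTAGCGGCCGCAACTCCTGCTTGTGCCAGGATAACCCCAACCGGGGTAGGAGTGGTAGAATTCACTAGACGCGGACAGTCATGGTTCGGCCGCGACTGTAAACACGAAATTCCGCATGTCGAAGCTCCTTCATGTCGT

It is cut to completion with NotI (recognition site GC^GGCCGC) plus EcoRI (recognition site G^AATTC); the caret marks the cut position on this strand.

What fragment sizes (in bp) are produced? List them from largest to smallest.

The NotI site (GCGGCCGC) starts at position 39.
NotI cuts after base 2 of each site, so after position 40.
The EcoRI site (GAATTC) starts at position 93.
EcoRI cuts after the first base of each site, so after position 93.
Combined cut positions: 40, 93.
Linear molecule, 2 cuts → 3 fragments:
  1–40 → 40 bp
  41–93 → 53 bp
  94–173 → 80 bp
Sorted largest to smallest: 80, 53, 40 bp.

80, 53, 40 bp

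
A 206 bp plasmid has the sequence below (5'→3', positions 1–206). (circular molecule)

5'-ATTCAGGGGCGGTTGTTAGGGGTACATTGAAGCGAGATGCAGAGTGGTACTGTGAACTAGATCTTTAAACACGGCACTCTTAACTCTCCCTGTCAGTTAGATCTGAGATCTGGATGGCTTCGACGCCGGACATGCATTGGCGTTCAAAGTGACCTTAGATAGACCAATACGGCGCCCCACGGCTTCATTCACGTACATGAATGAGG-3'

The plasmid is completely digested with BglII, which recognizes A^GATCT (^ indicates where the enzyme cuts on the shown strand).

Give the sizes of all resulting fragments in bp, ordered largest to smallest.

BglII sites (AGATCT) start at positions 59, 99, 106.
BglII cuts after the first base of each site, so after positions 59, 99, 106.
Circular molecule, 3 cuts → 3 fragments:
  60–99 → 40 bp
  100–106 → 7 bp
  107–206 then 1–59 → 100 + 59 = 159 bp
Sorted largest to smallest: 159, 40, 7 bp.

159, 40, 7 bp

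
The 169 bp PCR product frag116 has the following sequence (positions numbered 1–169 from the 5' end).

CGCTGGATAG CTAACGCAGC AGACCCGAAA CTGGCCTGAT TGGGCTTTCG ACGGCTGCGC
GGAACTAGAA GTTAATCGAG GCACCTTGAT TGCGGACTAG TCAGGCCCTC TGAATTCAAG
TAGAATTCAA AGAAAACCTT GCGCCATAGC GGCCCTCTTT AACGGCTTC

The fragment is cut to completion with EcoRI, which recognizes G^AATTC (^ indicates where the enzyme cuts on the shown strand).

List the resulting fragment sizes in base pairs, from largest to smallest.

112, 46, 11 bp

EcoRI sites (GAATTC) start at positions 112, 123.
EcoRI cuts after the first base of each site, so after positions 112, 123.
Linear molecule, 2 cuts → 3 fragments:
  1–112 → 112 bp
  113–123 → 11 bp
  124–169 → 46 bp
Sorted largest to smallest: 112, 46, 11 bp.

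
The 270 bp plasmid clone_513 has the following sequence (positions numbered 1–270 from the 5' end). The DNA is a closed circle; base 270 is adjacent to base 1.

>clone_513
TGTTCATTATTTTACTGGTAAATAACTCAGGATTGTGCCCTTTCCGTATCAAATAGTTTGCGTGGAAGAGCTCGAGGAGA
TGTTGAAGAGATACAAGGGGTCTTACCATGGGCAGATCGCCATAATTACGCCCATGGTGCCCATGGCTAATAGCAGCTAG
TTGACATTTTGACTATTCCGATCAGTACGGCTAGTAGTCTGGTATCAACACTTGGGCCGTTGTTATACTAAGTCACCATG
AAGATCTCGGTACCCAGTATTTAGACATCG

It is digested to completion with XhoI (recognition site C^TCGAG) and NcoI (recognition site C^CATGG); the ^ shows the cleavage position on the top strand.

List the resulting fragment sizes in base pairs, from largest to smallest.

The XhoI site (CTCGAG) starts at position 71.
XhoI cuts after the first base of each site, so after position 71.
NcoI sites (CCATGG) start at positions 106, 132, 141.
NcoI cuts after the first base of each site, so after positions 106, 132, 141.
Combined cut positions: 71, 106, 132, 141.
Circular molecule, 4 cuts → 4 fragments:
  72–106 → 35 bp
  107–132 → 26 bp
  133–141 → 9 bp
  142–270 then 1–71 → 129 + 71 = 200 bp
Sorted largest to smallest: 200, 35, 26, 9 bp.

200, 35, 26, 9 bp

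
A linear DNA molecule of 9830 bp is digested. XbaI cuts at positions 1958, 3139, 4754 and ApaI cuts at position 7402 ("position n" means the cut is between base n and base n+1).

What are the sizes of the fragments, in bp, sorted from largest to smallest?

2648, 2428, 1958, 1615, 1181 bp

Combined cut positions (sorted): 1958, 3139, 4754, 7402.
Linear molecule, 4 cuts → 5 fragments:
  1958 − 0 = 1958 bp
  3139 − 1958 = 1181 bp
  4754 − 3139 = 1615 bp
  7402 − 4754 = 2648 bp
  9830 − 7402 = 2428 bp
Sorted largest to smallest: 2648, 2428, 1958, 1615, 1181 bp.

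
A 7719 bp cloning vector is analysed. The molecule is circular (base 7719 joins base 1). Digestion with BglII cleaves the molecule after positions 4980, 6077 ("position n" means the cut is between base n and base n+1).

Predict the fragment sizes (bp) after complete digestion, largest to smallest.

Circular molecule, 2 cuts → 2 fragments:
  6077 − 4980 = 1097 bp
  wrap: 7719 − 6077 + 4980 = 6622 bp
Sorted largest to smallest: 6622, 1097 bp.

6622, 1097 bp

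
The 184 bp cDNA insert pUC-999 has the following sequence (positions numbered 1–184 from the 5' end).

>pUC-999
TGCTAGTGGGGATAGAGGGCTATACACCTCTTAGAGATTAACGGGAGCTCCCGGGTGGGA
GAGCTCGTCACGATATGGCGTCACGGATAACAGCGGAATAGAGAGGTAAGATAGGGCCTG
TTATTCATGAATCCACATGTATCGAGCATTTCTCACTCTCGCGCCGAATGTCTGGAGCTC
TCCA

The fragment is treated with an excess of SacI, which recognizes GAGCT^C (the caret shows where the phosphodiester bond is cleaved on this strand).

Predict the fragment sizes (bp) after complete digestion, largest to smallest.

114, 49, 16, 5 bp

SacI sites (GAGCTC) start at positions 45, 61, 175.
SacI cuts after base 5 of each site (before the last base), so after positions 49, 65, 179.
Linear molecule, 3 cuts → 4 fragments:
  1–49 → 49 bp
  50–65 → 16 bp
  66–179 → 114 bp
  180–184 → 5 bp
Sorted largest to smallest: 114, 49, 16, 5 bp.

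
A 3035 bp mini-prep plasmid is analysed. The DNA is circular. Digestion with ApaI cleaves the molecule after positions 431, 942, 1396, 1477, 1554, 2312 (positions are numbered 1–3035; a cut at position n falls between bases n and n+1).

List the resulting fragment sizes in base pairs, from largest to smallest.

1154, 758, 511, 454, 81, 77 bp

Circular molecule, 6 cuts → 6 fragments:
  942 − 431 = 511 bp
  1396 − 942 = 454 bp
  1477 − 1396 = 81 bp
  1554 − 1477 = 77 bp
  2312 − 1554 = 758 bp
  wrap: 3035 − 2312 + 431 = 1154 bp
Sorted largest to smallest: 1154, 758, 511, 454, 81, 77 bp.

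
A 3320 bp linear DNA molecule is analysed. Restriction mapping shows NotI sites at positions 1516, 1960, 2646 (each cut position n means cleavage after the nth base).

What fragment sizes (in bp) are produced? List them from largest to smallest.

1516, 686, 674, 444 bp

Linear molecule, 3 cuts → 4 fragments:
  1516 − 0 = 1516 bp
  1960 − 1516 = 444 bp
  2646 − 1960 = 686 bp
  3320 − 2646 = 674 bp
Sorted largest to smallest: 1516, 686, 674, 444 bp.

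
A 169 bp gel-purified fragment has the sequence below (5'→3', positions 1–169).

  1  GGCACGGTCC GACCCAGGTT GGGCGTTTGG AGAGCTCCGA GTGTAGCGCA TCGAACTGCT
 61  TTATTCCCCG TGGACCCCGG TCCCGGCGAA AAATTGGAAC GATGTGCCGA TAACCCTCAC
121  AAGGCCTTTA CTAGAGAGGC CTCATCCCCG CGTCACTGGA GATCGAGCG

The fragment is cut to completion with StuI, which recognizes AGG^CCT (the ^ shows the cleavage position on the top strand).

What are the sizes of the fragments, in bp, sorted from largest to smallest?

124, 30, 15 bp

StuI sites (AGGCCT) start at positions 122, 137.
StuI cuts after base 3 of each site, so after positions 124, 139.
Linear molecule, 2 cuts → 3 fragments:
  1–124 → 124 bp
  125–139 → 15 bp
  140–169 → 30 bp
Sorted largest to smallest: 124, 30, 15 bp.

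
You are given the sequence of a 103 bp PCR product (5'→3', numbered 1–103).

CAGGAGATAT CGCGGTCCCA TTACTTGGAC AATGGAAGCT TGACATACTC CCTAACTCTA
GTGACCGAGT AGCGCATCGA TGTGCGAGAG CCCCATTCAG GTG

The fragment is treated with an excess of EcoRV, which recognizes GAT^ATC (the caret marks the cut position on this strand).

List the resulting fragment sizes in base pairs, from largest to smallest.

The EcoRV site (GATATC) starts at position 6.
EcoRV cuts after base 3 of each site, so after position 8.
Linear molecule, 1 cut → 2 fragments:
  1–8 → 8 bp
  9–103 → 95 bp
Sorted largest to smallest: 95, 8 bp.

95, 8 bp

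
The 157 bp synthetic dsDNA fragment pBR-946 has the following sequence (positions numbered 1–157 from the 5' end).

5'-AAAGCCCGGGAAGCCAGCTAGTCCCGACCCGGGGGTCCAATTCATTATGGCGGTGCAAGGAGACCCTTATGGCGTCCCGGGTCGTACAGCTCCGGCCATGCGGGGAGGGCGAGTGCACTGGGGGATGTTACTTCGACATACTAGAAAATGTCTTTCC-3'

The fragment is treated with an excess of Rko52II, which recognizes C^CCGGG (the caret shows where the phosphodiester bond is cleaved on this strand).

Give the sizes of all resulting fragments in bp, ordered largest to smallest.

Rko52II sites (CCCGGG) start at positions 5, 28, 76.
Rko52II cuts after the first base of each site, so after positions 5, 28, 76.
Linear molecule, 3 cuts → 4 fragments:
  1–5 → 5 bp
  6–28 → 23 bp
  29–76 → 48 bp
  77–157 → 81 bp
Sorted largest to smallest: 81, 48, 23, 5 bp.

81, 48, 23, 5 bp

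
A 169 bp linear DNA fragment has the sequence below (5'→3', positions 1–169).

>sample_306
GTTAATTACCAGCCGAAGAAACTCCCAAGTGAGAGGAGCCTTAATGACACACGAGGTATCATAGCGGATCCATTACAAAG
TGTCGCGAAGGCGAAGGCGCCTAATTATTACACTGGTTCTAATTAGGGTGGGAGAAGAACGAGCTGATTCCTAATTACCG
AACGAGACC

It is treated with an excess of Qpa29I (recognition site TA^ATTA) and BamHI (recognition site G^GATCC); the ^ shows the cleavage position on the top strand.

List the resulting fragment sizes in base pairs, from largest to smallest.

Qpa29I sites (TAATTA) start at positions 3, 102, 120, 152.
Qpa29I cuts after base 2 of each site, so after positions 4, 103, 121, 153.
The BamHI site (GGATCC) starts at position 66.
BamHI cuts after the first base of each site, so after position 66.
Combined cut positions: 4, 66, 103, 121, 153.
Linear molecule, 5 cuts → 6 fragments:
  1–4 → 4 bp
  5–66 → 62 bp
  67–103 → 37 bp
  104–121 → 18 bp
  122–153 → 32 bp
  154–169 → 16 bp
Sorted largest to smallest: 62, 37, 32, 18, 16, 4 bp.

62, 37, 32, 18, 16, 4 bp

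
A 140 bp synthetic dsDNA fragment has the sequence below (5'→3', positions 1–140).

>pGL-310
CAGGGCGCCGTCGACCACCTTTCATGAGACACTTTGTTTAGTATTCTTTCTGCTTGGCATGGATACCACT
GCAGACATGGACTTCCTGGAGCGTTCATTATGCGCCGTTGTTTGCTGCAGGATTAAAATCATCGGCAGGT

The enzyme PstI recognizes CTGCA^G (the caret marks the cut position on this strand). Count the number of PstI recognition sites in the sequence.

CTGCAG occurs starting at positions 69, 115.
PstI cuts at 2 sites.

2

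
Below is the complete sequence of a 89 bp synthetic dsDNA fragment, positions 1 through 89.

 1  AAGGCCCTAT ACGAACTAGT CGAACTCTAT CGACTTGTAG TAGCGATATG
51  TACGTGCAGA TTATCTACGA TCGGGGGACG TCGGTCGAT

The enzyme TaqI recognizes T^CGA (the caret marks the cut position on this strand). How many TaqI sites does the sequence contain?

3

TCGA occurs starting at positions 20, 30, 85.
TaqI cuts at 3 sites.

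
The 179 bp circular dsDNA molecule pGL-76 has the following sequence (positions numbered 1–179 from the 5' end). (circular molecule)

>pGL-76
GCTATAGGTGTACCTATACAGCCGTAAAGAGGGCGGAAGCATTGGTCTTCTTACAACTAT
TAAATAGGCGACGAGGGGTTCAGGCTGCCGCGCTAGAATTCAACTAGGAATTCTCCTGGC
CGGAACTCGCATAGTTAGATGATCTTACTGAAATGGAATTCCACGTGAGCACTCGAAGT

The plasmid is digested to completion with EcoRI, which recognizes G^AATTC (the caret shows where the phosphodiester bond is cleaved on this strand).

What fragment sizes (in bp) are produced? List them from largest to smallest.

119, 48, 12 bp

EcoRI sites (GAATTC) start at positions 96, 108, 156.
EcoRI cuts after the first base of each site, so after positions 96, 108, 156.
Circular molecule, 3 cuts → 3 fragments:
  97–108 → 12 bp
  109–156 → 48 bp
  157–179 then 1–96 → 23 + 96 = 119 bp
Sorted largest to smallest: 119, 48, 12 bp.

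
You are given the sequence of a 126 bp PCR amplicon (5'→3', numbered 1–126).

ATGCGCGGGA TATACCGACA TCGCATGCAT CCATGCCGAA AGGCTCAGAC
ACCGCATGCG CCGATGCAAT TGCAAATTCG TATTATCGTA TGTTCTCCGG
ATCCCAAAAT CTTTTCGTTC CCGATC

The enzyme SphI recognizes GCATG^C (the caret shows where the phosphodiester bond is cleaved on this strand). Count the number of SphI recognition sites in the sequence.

2

GCATGC occurs starting at positions 23, 54.
SphI cuts at 2 sites.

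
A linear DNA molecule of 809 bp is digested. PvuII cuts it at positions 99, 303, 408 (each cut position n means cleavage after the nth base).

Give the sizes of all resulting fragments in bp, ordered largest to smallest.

401, 204, 105, 99 bp

Linear molecule, 3 cuts → 4 fragments:
  99 − 0 = 99 bp
  303 − 99 = 204 bp
  408 − 303 = 105 bp
  809 − 408 = 401 bp
Sorted largest to smallest: 401, 204, 105, 99 bp.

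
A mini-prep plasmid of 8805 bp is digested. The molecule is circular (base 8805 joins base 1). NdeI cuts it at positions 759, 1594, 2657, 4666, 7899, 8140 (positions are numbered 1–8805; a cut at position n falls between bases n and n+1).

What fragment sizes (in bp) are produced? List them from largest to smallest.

3233, 2009, 1424, 1063, 835, 241 bp

Circular molecule, 6 cuts → 6 fragments:
  1594 − 759 = 835 bp
  2657 − 1594 = 1063 bp
  4666 − 2657 = 2009 bp
  7899 − 4666 = 3233 bp
  8140 − 7899 = 241 bp
  wrap: 8805 − 8140 + 759 = 1424 bp
Sorted largest to smallest: 3233, 2009, 1424, 1063, 835, 241 bp.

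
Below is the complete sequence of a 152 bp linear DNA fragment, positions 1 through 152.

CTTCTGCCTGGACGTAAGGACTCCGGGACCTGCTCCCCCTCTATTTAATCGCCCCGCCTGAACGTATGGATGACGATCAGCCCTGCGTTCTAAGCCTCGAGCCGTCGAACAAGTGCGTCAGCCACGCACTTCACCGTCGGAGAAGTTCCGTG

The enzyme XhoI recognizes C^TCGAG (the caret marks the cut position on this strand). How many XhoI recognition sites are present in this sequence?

1

CTCGAG occurs starting at position 96.
XhoI cuts at 1 site.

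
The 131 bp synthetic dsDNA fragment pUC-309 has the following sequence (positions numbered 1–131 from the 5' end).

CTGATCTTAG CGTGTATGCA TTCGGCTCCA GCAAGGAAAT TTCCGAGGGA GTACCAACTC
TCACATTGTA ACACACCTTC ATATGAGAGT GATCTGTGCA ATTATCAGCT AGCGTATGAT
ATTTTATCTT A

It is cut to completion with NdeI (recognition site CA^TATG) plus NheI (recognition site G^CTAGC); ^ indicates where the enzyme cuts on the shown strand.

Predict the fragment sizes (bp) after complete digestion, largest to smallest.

The NdeI site (CATATG) starts at position 80.
NdeI cuts after base 2 of each site, so after position 81.
The NheI site (GCTAGC) starts at position 108.
NheI cuts after the first base of each site, so after position 108.
Combined cut positions: 81, 108.
Linear molecule, 2 cuts → 3 fragments:
  1–81 → 81 bp
  82–108 → 27 bp
  109–131 → 23 bp
Sorted largest to smallest: 81, 27, 23 bp.

81, 27, 23 bp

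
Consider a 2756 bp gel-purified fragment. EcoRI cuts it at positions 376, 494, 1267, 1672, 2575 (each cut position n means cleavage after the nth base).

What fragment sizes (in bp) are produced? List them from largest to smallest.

Linear molecule, 5 cuts → 6 fragments:
  376 − 0 = 376 bp
  494 − 376 = 118 bp
  1267 − 494 = 773 bp
  1672 − 1267 = 405 bp
  2575 − 1672 = 903 bp
  2756 − 2575 = 181 bp
Sorted largest to smallest: 903, 773, 405, 376, 181, 118 bp.

903, 773, 405, 376, 181, 118 bp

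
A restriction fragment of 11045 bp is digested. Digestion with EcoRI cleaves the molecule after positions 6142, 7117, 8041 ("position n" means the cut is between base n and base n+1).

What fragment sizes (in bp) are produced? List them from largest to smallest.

Linear molecule, 3 cuts → 4 fragments:
  6142 − 0 = 6142 bp
  7117 − 6142 = 975 bp
  8041 − 7117 = 924 bp
  11045 − 8041 = 3004 bp
Sorted largest to smallest: 6142, 3004, 975, 924 bp.

6142, 3004, 975, 924 bp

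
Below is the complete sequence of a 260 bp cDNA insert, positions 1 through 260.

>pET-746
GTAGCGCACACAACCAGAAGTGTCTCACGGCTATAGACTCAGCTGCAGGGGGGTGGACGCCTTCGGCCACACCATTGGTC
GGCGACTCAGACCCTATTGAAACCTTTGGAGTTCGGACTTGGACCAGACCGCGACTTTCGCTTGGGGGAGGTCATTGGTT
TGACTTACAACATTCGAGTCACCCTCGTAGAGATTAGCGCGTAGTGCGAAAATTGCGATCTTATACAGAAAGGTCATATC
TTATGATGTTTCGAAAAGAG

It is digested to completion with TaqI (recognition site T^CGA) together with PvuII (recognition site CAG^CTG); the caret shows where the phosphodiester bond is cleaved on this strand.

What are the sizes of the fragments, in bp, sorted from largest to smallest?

TaqI sites (TCGA) start at positions 174, 251.
TaqI cuts after the first base of each site, so after positions 174, 251.
The PvuII site (CAGCTG) starts at position 40.
PvuII cuts after base 3 of each site, so after position 42.
Combined cut positions: 42, 174, 251.
Linear molecule, 3 cuts → 4 fragments:
  1–42 → 42 bp
  43–174 → 132 bp
  175–251 → 77 bp
  252–260 → 9 bp
Sorted largest to smallest: 132, 77, 42, 9 bp.

132, 77, 42, 9 bp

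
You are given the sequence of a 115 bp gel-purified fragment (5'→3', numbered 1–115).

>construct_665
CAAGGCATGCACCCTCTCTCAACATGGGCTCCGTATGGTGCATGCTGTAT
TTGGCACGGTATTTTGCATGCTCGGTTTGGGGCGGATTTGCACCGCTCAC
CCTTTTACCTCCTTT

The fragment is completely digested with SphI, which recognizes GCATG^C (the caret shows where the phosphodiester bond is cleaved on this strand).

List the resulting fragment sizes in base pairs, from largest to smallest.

SphI sites (GCATGC) start at positions 5, 40, 66.
SphI cuts after base 5 of each site (before the last base), so after positions 9, 44, 70.
Linear molecule, 3 cuts → 4 fragments:
  1–9 → 9 bp
  10–44 → 35 bp
  45–70 → 26 bp
  71–115 → 45 bp
Sorted largest to smallest: 45, 35, 26, 9 bp.

45, 35, 26, 9 bp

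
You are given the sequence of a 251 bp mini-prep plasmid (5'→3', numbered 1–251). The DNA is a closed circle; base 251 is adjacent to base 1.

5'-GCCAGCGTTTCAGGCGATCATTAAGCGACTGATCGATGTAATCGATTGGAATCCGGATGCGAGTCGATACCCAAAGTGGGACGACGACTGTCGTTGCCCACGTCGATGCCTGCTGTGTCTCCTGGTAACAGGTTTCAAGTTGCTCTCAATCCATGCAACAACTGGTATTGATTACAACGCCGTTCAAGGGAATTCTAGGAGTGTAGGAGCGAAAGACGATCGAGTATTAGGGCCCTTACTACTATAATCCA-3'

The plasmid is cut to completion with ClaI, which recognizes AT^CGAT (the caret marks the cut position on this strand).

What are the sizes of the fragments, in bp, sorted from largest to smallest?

ClaI sites (ATCGAT) start at positions 32, 41.
ClaI cuts after base 2 of each site, so after positions 33, 42.
Circular molecule, 2 cuts → 2 fragments:
  34–42 → 9 bp
  43–251 then 1–33 → 209 + 33 = 242 bp
Sorted largest to smallest: 242, 9 bp.

242, 9 bp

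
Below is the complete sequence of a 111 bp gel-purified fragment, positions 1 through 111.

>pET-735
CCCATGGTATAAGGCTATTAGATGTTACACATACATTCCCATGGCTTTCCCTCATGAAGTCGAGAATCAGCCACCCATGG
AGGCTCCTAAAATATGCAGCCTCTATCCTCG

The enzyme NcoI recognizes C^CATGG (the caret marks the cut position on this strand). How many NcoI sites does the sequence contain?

3

CCATGG occurs starting at positions 2, 39, 75.
NcoI cuts at 3 sites.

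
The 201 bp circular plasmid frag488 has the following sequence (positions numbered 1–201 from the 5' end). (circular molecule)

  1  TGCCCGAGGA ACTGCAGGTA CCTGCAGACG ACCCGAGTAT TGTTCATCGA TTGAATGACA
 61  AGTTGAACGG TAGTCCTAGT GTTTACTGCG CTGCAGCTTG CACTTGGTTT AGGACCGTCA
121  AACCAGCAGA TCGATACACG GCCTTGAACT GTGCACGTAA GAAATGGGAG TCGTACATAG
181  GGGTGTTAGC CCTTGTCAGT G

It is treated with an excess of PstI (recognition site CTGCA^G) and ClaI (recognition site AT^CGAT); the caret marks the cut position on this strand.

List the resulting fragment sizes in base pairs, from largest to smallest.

PstI sites (CTGCAG) start at positions 12, 22, 91.
PstI cuts after base 5 of each site (before the last base), so after positions 16, 26, 95.
ClaI sites (ATCGAT) start at positions 46, 130.
ClaI cuts after base 2 of each site, so after positions 47, 131.
Combined cut positions: 16, 26, 47, 95, 131.
Circular molecule, 5 cuts → 5 fragments:
  17–26 → 10 bp
  27–47 → 21 bp
  48–95 → 48 bp
  96–131 → 36 bp
  132–201 then 1–16 → 70 + 16 = 86 bp
Sorted largest to smallest: 86, 48, 36, 21, 10 bp.

86, 48, 36, 21, 10 bp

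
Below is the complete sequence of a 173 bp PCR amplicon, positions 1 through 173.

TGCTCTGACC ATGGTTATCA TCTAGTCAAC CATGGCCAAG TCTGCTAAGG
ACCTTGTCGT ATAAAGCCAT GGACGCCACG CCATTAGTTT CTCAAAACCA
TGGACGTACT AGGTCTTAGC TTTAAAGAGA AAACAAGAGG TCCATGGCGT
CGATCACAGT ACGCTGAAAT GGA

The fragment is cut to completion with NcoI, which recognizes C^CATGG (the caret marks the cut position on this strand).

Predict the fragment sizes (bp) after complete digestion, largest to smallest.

44, 37, 31, 31, 21, 9 bp

NcoI sites (CCATGG) start at positions 9, 30, 67, 98, 142.
NcoI cuts after the first base of each site, so after positions 9, 30, 67, 98, 142.
Linear molecule, 5 cuts → 6 fragments:
  1–9 → 9 bp
  10–30 → 21 bp
  31–67 → 37 bp
  68–98 → 31 bp
  99–142 → 44 bp
  143–173 → 31 bp
Sorted largest to smallest: 44, 37, 31, 31, 21, 9 bp.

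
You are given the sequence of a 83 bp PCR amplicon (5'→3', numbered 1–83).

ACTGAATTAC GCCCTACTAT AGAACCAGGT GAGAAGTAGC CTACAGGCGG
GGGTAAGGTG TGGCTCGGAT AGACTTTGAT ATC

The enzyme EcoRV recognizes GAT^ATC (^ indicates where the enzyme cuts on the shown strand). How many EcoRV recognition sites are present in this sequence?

GATATC occurs starting at position 78.
EcoRV cuts at 1 site.

1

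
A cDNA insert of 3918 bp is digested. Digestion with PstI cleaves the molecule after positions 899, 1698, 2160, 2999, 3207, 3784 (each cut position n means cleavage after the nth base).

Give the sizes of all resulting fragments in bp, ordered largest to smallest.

Linear molecule, 6 cuts → 7 fragments:
  899 − 0 = 899 bp
  1698 − 899 = 799 bp
  2160 − 1698 = 462 bp
  2999 − 2160 = 839 bp
  3207 − 2999 = 208 bp
  3784 − 3207 = 577 bp
  3918 − 3784 = 134 bp
Sorted largest to smallest: 899, 839, 799, 577, 462, 208, 134 bp.

899, 839, 799, 577, 462, 208, 134 bp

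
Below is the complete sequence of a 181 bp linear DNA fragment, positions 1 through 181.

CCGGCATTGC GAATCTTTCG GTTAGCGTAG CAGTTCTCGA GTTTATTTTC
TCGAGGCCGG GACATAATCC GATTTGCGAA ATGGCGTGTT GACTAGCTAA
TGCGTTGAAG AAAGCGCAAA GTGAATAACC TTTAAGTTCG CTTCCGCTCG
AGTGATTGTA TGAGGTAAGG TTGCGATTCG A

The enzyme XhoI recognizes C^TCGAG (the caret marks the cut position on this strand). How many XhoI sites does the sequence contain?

3

CTCGAG occurs starting at positions 36, 50, 147.
XhoI cuts at 3 sites.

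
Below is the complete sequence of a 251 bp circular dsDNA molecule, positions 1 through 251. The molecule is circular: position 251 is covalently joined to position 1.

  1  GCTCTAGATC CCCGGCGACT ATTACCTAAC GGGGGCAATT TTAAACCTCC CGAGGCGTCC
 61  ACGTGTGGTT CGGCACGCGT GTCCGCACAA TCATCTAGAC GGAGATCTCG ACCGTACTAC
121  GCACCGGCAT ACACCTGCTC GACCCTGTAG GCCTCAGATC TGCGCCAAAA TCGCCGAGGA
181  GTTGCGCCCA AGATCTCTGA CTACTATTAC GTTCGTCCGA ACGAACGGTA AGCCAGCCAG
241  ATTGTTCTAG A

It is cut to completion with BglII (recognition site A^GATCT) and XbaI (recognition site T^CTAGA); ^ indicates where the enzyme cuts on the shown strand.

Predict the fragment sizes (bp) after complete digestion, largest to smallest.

BglII sites (AGATCT) start at positions 103, 156, 191.
BglII cuts after the first base of each site, so after positions 103, 156, 191.
XbaI sites (TCTAGA) start at positions 3, 94, 246.
XbaI cuts after the first base of each site, so after positions 3, 94, 246.
Combined cut positions: 3, 94, 103, 156, 191, 246.
Circular molecule, 6 cuts → 6 fragments:
  4–94 → 91 bp
  95–103 → 9 bp
  104–156 → 53 bp
  157–191 → 35 bp
  192–246 → 55 bp
  247–251 then 1–3 → 5 + 3 = 8 bp
Sorted largest to smallest: 91, 55, 53, 35, 9, 8 bp.

91, 55, 53, 35, 9, 8 bp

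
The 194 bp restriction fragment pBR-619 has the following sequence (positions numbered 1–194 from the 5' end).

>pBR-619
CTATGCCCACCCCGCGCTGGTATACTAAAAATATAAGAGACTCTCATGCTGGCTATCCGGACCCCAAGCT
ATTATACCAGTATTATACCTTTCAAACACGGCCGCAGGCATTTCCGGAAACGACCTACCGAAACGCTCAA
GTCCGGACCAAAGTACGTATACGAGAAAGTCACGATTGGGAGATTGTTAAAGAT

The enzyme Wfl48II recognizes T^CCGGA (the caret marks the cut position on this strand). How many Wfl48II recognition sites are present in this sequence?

TCCGGA occurs starting at positions 56, 113, 142.
Wfl48II cuts at 3 sites.

3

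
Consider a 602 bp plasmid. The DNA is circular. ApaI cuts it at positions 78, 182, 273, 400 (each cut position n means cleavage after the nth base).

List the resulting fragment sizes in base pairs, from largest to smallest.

Circular molecule, 4 cuts → 4 fragments:
  182 − 78 = 104 bp
  273 − 182 = 91 bp
  400 − 273 = 127 bp
  wrap: 602 − 400 + 78 = 280 bp
Sorted largest to smallest: 280, 127, 104, 91 bp.

280, 127, 104, 91 bp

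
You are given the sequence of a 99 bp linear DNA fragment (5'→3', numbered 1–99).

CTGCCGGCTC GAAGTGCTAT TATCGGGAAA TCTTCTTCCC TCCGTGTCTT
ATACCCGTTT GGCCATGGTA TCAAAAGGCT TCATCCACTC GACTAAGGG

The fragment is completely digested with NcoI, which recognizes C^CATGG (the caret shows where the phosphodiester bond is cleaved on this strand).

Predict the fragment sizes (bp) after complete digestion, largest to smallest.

63, 36 bp

The NcoI site (CCATGG) starts at position 63.
NcoI cuts after the first base of each site, so after position 63.
Linear molecule, 1 cut → 2 fragments:
  1–63 → 63 bp
  64–99 → 36 bp
Sorted largest to smallest: 63, 36 bp.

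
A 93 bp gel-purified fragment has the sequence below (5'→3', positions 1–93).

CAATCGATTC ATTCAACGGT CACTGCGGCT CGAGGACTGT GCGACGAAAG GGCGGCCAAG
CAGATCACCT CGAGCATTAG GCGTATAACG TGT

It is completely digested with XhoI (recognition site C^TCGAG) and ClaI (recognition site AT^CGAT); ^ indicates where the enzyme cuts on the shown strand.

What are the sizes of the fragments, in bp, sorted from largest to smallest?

XhoI sites (CTCGAG) start at positions 29, 69.
XhoI cuts after the first base of each site, so after positions 29, 69.
The ClaI site (ATCGAT) starts at position 3.
ClaI cuts after base 2 of each site, so after position 4.
Combined cut positions: 4, 29, 69.
Linear molecule, 3 cuts → 4 fragments:
  1–4 → 4 bp
  5–29 → 25 bp
  30–69 → 40 bp
  70–93 → 24 bp
Sorted largest to smallest: 40, 25, 24, 4 bp.

40, 25, 24, 4 bp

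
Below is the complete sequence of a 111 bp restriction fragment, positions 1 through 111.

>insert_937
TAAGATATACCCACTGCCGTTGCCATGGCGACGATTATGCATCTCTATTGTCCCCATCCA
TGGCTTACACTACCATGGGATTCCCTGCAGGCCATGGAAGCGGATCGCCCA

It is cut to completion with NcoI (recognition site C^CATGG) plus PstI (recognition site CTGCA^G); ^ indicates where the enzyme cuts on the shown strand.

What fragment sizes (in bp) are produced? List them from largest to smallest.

35, 23, 19, 16, 15, 3 bp

NcoI sites (CCATGG) start at positions 23, 58, 73, 92.
NcoI cuts after the first base of each site, so after positions 23, 58, 73, 92.
The PstI site (CTGCAG) starts at position 85.
PstI cuts after base 5 of each site (before the last base), so after position 89.
Combined cut positions: 23, 58, 73, 89, 92.
Linear molecule, 5 cuts → 6 fragments:
  1–23 → 23 bp
  24–58 → 35 bp
  59–73 → 15 bp
  74–89 → 16 bp
  90–92 → 3 bp
  93–111 → 19 bp
Sorted largest to smallest: 35, 23, 19, 16, 15, 3 bp.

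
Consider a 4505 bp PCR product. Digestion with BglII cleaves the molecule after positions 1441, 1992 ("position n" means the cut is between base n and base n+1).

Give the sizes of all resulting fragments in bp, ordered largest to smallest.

2513, 1441, 551 bp

Linear molecule, 2 cuts → 3 fragments:
  1441 − 0 = 1441 bp
  1992 − 1441 = 551 bp
  4505 − 1992 = 2513 bp
Sorted largest to smallest: 2513, 1441, 551 bp.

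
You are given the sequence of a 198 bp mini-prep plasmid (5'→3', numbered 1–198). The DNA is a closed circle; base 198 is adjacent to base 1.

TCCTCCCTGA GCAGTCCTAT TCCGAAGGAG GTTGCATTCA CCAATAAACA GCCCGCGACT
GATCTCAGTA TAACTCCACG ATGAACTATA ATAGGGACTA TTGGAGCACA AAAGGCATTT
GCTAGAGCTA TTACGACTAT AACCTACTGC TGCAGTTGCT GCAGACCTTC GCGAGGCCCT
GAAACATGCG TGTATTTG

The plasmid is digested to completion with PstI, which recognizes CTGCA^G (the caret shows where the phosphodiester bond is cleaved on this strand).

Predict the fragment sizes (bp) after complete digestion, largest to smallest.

PstI sites (CTGCAG) start at positions 150, 159.
PstI cuts after base 5 of each site (before the last base), so after positions 154, 163.
Circular molecule, 2 cuts → 2 fragments:
  155–163 → 9 bp
  164–198 then 1–154 → 35 + 154 = 189 bp
Sorted largest to smallest: 189, 9 bp.

189, 9 bp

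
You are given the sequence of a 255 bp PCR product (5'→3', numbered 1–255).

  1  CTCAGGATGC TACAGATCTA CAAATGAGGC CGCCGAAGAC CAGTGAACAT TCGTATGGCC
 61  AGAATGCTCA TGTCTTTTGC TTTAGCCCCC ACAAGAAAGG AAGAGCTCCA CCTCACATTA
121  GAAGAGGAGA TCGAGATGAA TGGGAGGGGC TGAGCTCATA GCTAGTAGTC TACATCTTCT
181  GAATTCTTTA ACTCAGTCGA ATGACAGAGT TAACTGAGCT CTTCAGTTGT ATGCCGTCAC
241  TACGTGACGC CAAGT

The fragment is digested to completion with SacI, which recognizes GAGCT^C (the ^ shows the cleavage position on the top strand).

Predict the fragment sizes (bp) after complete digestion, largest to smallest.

SacI sites (GAGCTC) start at positions 103, 152, 216.
SacI cuts after base 5 of each site (before the last base), so after positions 107, 156, 220.
Linear molecule, 3 cuts → 4 fragments:
  1–107 → 107 bp
  108–156 → 49 bp
  157–220 → 64 bp
  221–255 → 35 bp
Sorted largest to smallest: 107, 64, 49, 35 bp.

107, 64, 49, 35 bp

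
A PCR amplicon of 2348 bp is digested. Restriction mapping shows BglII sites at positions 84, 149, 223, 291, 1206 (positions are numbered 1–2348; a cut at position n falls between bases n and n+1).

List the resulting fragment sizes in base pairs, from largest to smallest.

1142, 915, 84, 74, 68, 65 bp

Linear molecule, 5 cuts → 6 fragments:
  84 − 0 = 84 bp
  149 − 84 = 65 bp
  223 − 149 = 74 bp
  291 − 223 = 68 bp
  1206 − 291 = 915 bp
  2348 − 1206 = 1142 bp
Sorted largest to smallest: 1142, 915, 84, 74, 68, 65 bp.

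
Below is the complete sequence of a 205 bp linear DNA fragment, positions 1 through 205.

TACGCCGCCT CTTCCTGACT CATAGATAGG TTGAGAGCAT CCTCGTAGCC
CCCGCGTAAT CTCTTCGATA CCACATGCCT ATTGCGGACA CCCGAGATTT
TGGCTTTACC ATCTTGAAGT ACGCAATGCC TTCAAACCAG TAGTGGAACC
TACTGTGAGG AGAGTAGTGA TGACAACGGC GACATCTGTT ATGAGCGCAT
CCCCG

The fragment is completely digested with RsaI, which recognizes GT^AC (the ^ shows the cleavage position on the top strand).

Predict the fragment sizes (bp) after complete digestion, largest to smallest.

120, 85 bp

The RsaI site (GTAC) starts at position 119.
RsaI cuts after base 2 of each site, so after position 120.
Linear molecule, 1 cut → 2 fragments:
  1–120 → 120 bp
  121–205 → 85 bp
Sorted largest to smallest: 120, 85 bp.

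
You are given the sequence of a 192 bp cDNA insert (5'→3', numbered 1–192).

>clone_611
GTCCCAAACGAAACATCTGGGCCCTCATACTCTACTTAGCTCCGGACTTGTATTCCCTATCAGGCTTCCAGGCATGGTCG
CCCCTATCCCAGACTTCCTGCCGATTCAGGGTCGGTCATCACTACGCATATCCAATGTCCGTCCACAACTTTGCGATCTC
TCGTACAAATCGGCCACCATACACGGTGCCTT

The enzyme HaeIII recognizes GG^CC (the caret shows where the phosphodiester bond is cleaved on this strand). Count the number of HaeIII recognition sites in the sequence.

GGCC occurs starting at positions 20, 172.
HaeIII cuts at 2 sites.

2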